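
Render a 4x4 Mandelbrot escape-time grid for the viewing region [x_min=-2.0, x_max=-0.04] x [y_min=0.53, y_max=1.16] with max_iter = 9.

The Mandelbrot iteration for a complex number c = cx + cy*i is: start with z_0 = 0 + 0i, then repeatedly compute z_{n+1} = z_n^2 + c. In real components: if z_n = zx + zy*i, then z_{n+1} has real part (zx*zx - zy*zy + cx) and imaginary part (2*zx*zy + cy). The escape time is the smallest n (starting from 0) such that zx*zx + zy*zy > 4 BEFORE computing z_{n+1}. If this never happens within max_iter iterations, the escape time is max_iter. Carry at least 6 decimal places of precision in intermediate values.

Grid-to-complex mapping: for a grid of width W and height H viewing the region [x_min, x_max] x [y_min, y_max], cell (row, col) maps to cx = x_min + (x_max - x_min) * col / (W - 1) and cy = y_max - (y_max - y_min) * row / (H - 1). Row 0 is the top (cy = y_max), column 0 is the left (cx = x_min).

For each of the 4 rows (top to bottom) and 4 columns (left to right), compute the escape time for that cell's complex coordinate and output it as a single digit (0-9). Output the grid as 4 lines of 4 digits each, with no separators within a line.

(row=0, col=0): c = -2.0000 + 1.1600i → escape time 1
(row=0, col=1): c = -1.3467 + 1.1600i → escape time 2
(row=0, col=2): c = -0.6933 + 1.1600i → escape time 3
(row=0, col=3): c = -0.0400 + 1.1600i → escape time 4
(row=1, col=0): c = -2.0000 + 0.9500i → escape time 1
(row=1, col=1): c = -1.3467 + 0.9500i → escape time 3
(row=1, col=2): c = -0.6933 + 0.9500i → escape time 4
(row=1, col=3): c = -0.0400 + 0.9500i → escape time 9
(row=2, col=0): c = -2.0000 + 0.7400i → escape time 1
(row=2, col=1): c = -1.3467 + 0.7400i → escape time 3
(row=2, col=2): c = -0.6933 + 0.7400i → escape time 4
(row=2, col=3): c = -0.0400 + 0.7400i → escape time 9
(row=3, col=0): c = -2.0000 + 0.5300i → escape time 1
(row=3, col=1): c = -1.3467 + 0.5300i → escape time 3
(row=3, col=2): c = -0.6933 + 0.5300i → escape time 7
(row=3, col=3): c = -0.0400 + 0.5300i → escape time 9

Answer: 1234
1349
1349
1379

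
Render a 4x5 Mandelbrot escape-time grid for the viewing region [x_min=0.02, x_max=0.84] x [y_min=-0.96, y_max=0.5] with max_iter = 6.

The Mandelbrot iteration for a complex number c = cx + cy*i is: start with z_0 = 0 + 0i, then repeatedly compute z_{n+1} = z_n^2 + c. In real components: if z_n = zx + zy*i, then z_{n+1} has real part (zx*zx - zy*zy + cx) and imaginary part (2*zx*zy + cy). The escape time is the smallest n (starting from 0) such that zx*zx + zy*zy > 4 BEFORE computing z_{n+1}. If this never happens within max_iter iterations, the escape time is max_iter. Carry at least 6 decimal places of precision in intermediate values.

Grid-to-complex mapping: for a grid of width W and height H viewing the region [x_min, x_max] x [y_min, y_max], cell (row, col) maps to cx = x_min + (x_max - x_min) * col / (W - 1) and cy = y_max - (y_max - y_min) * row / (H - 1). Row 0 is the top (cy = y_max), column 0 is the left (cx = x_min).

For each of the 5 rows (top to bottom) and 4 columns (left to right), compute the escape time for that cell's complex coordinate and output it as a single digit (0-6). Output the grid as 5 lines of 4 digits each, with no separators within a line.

(row=0, col=0): c = 0.0200 + 0.5000i → escape time 6
(row=0, col=1): c = 0.2933 + 0.5000i → escape time 6
(row=0, col=2): c = 0.5667 + 0.5000i → escape time 4
(row=0, col=3): c = 0.8400 + 0.5000i → escape time 3
(row=1, col=0): c = 0.0200 + 0.1350i → escape time 6
(row=1, col=1): c = 0.2933 + 0.1350i → escape time 6
(row=1, col=2): c = 0.5667 + 0.1350i → escape time 4
(row=1, col=3): c = 0.8400 + 0.1350i → escape time 3
(row=2, col=0): c = 0.0200 + -0.2300i → escape time 6
(row=2, col=1): c = 0.2933 + -0.2300i → escape time 6
(row=2, col=2): c = 0.5667 + -0.2300i → escape time 4
(row=2, col=3): c = 0.8400 + -0.2300i → escape time 3
(row=3, col=0): c = 0.0200 + -0.5950i → escape time 6
(row=3, col=1): c = 0.2933 + -0.5950i → escape time 6
(row=3, col=2): c = 0.5667 + -0.5950i → escape time 3
(row=3, col=3): c = 0.8400 + -0.5950i → escape time 3
(row=4, col=0): c = 0.0200 + -0.9600i → escape time 6
(row=4, col=1): c = 0.2933 + -0.9600i → escape time 4
(row=4, col=2): c = 0.5667 + -0.9600i → escape time 2
(row=4, col=3): c = 0.8400 + -0.9600i → escape time 2

Answer: 6643
6643
6643
6633
6422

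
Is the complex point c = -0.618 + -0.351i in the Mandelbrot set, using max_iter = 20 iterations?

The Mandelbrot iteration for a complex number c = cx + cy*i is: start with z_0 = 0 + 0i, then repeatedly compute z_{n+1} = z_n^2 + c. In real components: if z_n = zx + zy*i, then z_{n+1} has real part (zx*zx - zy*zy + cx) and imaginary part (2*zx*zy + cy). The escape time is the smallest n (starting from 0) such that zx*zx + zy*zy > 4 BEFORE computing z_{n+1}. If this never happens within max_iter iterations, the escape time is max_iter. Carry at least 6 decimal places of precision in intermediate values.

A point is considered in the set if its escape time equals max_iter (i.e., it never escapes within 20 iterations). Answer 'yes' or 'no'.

Answer: yes

Derivation:
z_0 = 0 + 0i, c = -0.6180 + -0.3510i
Iter 1: z = -0.6180 + -0.3510i, |z|^2 = 0.5051
Iter 2: z = -0.3593 + 0.0828i, |z|^2 = 0.1359
Iter 3: z = -0.4958 + -0.4105i, |z|^2 = 0.4143
Iter 4: z = -0.5407 + 0.0561i, |z|^2 = 0.2955
Iter 5: z = -0.3288 + -0.4116i, |z|^2 = 0.2775
Iter 6: z = -0.6794 + -0.0804i, |z|^2 = 0.4680
Iter 7: z = -0.1629 + -0.2418i, |z|^2 = 0.0850
Iter 8: z = -0.6499 + -0.2722i, |z|^2 = 0.4965
Iter 9: z = -0.2697 + 0.0028i, |z|^2 = 0.0727
Iter 10: z = -0.5453 + -0.3525i, |z|^2 = 0.4216
Iter 11: z = -0.4449 + 0.0334i, |z|^2 = 0.1991
Iter 12: z = -0.4211 + -0.3808i, |z|^2 = 0.3223
Iter 13: z = -0.5856 + -0.0303i, |z|^2 = 0.3439
Iter 14: z = -0.2760 + -0.3155i, |z|^2 = 0.1757
Iter 15: z = -0.6414 + -0.1768i, |z|^2 = 0.4427
Iter 16: z = -0.2379 + -0.1241i, |z|^2 = 0.0720
Iter 17: z = -0.5768 + -0.2919i, |z|^2 = 0.4180
Iter 18: z = -0.3705 + -0.0142i, |z|^2 = 0.1375
Iter 19: z = -0.4809 + -0.3405i, |z|^2 = 0.3472
Did not escape in 20 iterations → in set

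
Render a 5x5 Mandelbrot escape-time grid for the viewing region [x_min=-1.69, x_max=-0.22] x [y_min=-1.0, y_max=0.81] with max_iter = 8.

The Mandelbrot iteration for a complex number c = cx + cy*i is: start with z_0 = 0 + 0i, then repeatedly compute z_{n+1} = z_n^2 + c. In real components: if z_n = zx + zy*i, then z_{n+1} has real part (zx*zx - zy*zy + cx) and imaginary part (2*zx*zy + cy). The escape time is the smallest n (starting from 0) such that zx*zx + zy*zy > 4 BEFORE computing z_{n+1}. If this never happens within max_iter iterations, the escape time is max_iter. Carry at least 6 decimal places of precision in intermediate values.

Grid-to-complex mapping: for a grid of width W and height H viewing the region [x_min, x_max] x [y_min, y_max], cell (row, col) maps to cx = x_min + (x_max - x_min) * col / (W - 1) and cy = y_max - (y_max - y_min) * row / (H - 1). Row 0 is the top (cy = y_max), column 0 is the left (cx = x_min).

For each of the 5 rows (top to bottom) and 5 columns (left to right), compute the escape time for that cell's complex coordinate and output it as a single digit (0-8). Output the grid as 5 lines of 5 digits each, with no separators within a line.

Answer: 33348
46888
68888
33588
23346

Derivation:
(row=0, col=0): c = -1.6900 + 0.8100i → escape time 3
(row=0, col=1): c = -1.3225 + 0.8100i → escape time 3
(row=0, col=2): c = -0.9550 + 0.8100i → escape time 3
(row=0, col=3): c = -0.5875 + 0.8100i → escape time 4
(row=0, col=4): c = -0.2200 + 0.8100i → escape time 8
(row=1, col=0): c = -1.6900 + 0.3575i → escape time 4
(row=1, col=1): c = -1.3225 + 0.3575i → escape time 6
(row=1, col=2): c = -0.9550 + 0.3575i → escape time 8
(row=1, col=3): c = -0.5875 + 0.3575i → escape time 8
(row=1, col=4): c = -0.2200 + 0.3575i → escape time 8
(row=2, col=0): c = -1.6900 + -0.0950i → escape time 6
(row=2, col=1): c = -1.3225 + -0.0950i → escape time 8
(row=2, col=2): c = -0.9550 + -0.0950i → escape time 8
(row=2, col=3): c = -0.5875 + -0.0950i → escape time 8
(row=2, col=4): c = -0.2200 + -0.0950i → escape time 8
(row=3, col=0): c = -1.6900 + -0.5475i → escape time 3
(row=3, col=1): c = -1.3225 + -0.5475i → escape time 3
(row=3, col=2): c = -0.9550 + -0.5475i → escape time 5
(row=3, col=3): c = -0.5875 + -0.5475i → escape time 8
(row=3, col=4): c = -0.2200 + -0.5475i → escape time 8
(row=4, col=0): c = -1.6900 + -1.0000i → escape time 2
(row=4, col=1): c = -1.3225 + -1.0000i → escape time 3
(row=4, col=2): c = -0.9550 + -1.0000i → escape time 3
(row=4, col=3): c = -0.5875 + -1.0000i → escape time 4
(row=4, col=4): c = -0.2200 + -1.0000i → escape time 6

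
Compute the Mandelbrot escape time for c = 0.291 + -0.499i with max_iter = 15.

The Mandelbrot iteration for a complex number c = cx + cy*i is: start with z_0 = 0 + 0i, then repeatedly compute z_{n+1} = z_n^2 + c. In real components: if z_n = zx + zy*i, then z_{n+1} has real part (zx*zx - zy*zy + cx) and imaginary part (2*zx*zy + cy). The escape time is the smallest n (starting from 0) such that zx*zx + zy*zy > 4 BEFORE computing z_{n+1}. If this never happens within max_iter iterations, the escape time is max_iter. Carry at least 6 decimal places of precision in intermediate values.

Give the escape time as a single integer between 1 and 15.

Answer: 15

Derivation:
z_0 = 0 + 0i, c = 0.2910 + -0.4990i
Iter 1: z = 0.2910 + -0.4990i, |z|^2 = 0.3337
Iter 2: z = 0.1267 + -0.7894i, |z|^2 = 0.6392
Iter 3: z = -0.3161 + -0.6990i, |z|^2 = 0.5886
Iter 4: z = -0.0977 + -0.0570i, |z|^2 = 0.0128
Iter 5: z = 0.2973 + -0.4879i, |z|^2 = 0.3264
Iter 6: z = 0.1414 + -0.7891i, |z|^2 = 0.6426
Iter 7: z = -0.3116 + -0.7221i, |z|^2 = 0.6186
Iter 8: z = -0.1333 + -0.0489i, |z|^2 = 0.0202
Iter 9: z = 0.3064 + -0.4860i, |z|^2 = 0.3300
Iter 10: z = 0.1487 + -0.7968i, |z|^2 = 0.6570
Iter 11: z = -0.3217 + -0.7360i, |z|^2 = 0.6452
Iter 12: z = -0.1472 + -0.0254i, |z|^2 = 0.0223
Iter 13: z = 0.3120 + -0.4915i, |z|^2 = 0.3389
Iter 14: z = 0.1468 + -0.8057i, |z|^2 = 0.6707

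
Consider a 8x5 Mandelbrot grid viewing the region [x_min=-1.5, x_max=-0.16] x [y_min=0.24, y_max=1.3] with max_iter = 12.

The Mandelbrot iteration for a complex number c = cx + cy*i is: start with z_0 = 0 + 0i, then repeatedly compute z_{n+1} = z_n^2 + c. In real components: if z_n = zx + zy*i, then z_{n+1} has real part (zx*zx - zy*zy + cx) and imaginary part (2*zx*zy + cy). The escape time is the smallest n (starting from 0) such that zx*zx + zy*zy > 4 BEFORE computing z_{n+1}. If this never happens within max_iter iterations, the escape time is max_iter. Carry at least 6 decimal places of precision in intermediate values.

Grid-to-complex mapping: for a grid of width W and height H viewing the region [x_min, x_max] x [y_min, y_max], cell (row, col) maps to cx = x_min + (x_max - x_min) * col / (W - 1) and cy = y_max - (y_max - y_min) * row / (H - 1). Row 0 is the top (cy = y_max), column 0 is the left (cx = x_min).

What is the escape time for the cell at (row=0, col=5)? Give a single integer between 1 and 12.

z_0 = 0 + 0i, c = -0.5429 + 1.3000i
Iter 1: z = -0.5429 + 1.3000i, |z|^2 = 1.9847
Iter 2: z = -1.9382 + -0.1114i, |z|^2 = 3.7689
Iter 3: z = 3.2012 + 1.7319i, |z|^2 = 13.2473
Escaped at iteration 3

Answer: 3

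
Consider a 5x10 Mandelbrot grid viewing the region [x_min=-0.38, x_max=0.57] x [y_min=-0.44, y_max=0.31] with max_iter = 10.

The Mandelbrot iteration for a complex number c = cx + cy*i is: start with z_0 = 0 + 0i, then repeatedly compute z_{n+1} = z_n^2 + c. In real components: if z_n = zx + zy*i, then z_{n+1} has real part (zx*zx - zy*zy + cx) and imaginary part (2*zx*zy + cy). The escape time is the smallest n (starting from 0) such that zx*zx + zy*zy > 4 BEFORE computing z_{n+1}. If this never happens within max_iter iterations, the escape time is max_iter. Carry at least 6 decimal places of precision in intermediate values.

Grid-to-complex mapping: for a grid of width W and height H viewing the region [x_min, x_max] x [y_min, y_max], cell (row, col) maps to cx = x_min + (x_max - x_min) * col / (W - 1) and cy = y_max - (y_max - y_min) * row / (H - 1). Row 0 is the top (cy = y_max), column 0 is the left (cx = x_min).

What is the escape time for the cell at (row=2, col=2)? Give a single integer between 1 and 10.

z_0 = 0 + 0i, c = 0.0950 + 0.1433i
Iter 1: z = 0.0950 + 0.1433i, |z|^2 = 0.0296
Iter 2: z = 0.0835 + 0.1706i, |z|^2 = 0.0361
Iter 3: z = 0.0729 + 0.1718i, |z|^2 = 0.0348
Iter 4: z = 0.0708 + 0.1684i, |z|^2 = 0.0334
Iter 5: z = 0.0717 + 0.1672i, |z|^2 = 0.0331
Iter 6: z = 0.0722 + 0.1673i, |z|^2 = 0.0332
Iter 7: z = 0.0722 + 0.1675i, |z|^2 = 0.0333
Iter 8: z = 0.0722 + 0.1675i, |z|^2 = 0.0333
Iter 9: z = 0.0721 + 0.1675i, |z|^2 = 0.0333

Answer: 10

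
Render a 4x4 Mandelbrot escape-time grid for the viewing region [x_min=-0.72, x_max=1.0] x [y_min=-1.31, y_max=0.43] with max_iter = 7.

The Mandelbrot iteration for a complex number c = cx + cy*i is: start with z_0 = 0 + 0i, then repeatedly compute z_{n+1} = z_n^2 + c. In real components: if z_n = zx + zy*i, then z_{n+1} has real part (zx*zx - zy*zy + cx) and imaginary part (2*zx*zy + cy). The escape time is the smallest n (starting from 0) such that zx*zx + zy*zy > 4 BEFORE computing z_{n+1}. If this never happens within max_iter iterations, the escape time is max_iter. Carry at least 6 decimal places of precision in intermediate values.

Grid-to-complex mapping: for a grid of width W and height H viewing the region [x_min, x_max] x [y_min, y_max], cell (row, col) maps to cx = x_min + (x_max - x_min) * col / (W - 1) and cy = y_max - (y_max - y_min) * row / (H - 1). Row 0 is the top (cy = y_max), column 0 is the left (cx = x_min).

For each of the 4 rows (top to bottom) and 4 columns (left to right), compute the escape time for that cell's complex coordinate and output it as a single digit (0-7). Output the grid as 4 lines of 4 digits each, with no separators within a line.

Answer: 7772
7772
4742
2222

Derivation:
(row=0, col=0): c = -0.7200 + 0.4300i → escape time 7
(row=0, col=1): c = -0.1467 + 0.4300i → escape time 7
(row=0, col=2): c = 0.4267 + 0.4300i → escape time 7
(row=0, col=3): c = 1.0000 + 0.4300i → escape time 2
(row=1, col=0): c = -0.7200 + -0.1500i → escape time 7
(row=1, col=1): c = -0.1467 + -0.1500i → escape time 7
(row=1, col=2): c = 0.4267 + -0.1500i → escape time 7
(row=1, col=3): c = 1.0000 + -0.1500i → escape time 2
(row=2, col=0): c = -0.7200 + -0.7300i → escape time 4
(row=2, col=1): c = -0.1467 + -0.7300i → escape time 7
(row=2, col=2): c = 0.4267 + -0.7300i → escape time 4
(row=2, col=3): c = 1.0000 + -0.7300i → escape time 2
(row=3, col=0): c = -0.7200 + -1.3100i → escape time 2
(row=3, col=1): c = -0.1467 + -1.3100i → escape time 2
(row=3, col=2): c = 0.4267 + -1.3100i → escape time 2
(row=3, col=3): c = 1.0000 + -1.3100i → escape time 2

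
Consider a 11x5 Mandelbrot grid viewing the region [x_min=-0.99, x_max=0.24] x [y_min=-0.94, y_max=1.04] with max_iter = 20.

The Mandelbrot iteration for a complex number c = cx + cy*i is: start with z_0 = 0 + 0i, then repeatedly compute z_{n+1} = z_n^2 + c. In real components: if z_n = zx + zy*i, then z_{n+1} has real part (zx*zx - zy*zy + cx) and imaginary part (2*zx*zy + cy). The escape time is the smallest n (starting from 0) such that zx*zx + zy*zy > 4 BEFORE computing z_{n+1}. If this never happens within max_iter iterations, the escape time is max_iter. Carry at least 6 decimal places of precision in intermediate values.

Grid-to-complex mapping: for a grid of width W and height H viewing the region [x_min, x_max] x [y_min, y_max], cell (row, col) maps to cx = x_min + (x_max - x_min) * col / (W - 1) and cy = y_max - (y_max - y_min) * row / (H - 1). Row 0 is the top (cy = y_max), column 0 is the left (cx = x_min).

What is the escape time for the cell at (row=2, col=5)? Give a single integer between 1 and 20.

z_0 = 0 + 0i, c = -0.3750 + 0.0500i
Iter 1: z = -0.3750 + 0.0500i, |z|^2 = 0.1431
Iter 2: z = -0.2369 + 0.0125i, |z|^2 = 0.0563
Iter 3: z = -0.3190 + 0.0441i, |z|^2 = 0.1037
Iter 4: z = -0.2752 + 0.0219i, |z|^2 = 0.0762
Iter 5: z = -0.2998 + 0.0380i, |z|^2 = 0.0913
Iter 6: z = -0.2866 + 0.0272i, |z|^2 = 0.0829
Iter 7: z = -0.2936 + 0.0344i, |z|^2 = 0.0874
Iter 8: z = -0.2900 + 0.0298i, |z|^2 = 0.0850
Iter 9: z = -0.2918 + 0.0327i, |z|^2 = 0.0862
Iter 10: z = -0.2909 + 0.0309i, |z|^2 = 0.0856
Iter 11: z = -0.2913 + 0.0320i, |z|^2 = 0.0859
Iter 12: z = -0.2912 + 0.0313i, |z|^2 = 0.0858
Iter 13: z = -0.2912 + 0.0317i, |z|^2 = 0.0858
Iter 14: z = -0.2912 + 0.0315i, |z|^2 = 0.0858
Iter 15: z = -0.2912 + 0.0316i, |z|^2 = 0.0858
Iter 16: z = -0.2912 + 0.0316i, |z|^2 = 0.0858
Iter 17: z = -0.2912 + 0.0316i, |z|^2 = 0.0858
Iter 18: z = -0.2912 + 0.0316i, |z|^2 = 0.0858
Iter 19: z = -0.2912 + 0.0316i, |z|^2 = 0.0858

Answer: 20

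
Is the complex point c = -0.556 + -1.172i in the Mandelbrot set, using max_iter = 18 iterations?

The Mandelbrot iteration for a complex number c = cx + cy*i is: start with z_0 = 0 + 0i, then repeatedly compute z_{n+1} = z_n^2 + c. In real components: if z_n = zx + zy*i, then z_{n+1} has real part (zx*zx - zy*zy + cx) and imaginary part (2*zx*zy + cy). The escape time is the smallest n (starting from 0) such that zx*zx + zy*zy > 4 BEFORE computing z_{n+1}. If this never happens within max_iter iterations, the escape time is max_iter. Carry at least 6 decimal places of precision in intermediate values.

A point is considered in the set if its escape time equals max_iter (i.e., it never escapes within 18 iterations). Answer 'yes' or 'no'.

Answer: no

Derivation:
z_0 = 0 + 0i, c = -0.5560 + -1.1720i
Iter 1: z = -0.5560 + -1.1720i, |z|^2 = 1.6827
Iter 2: z = -1.6204 + 0.1313i, |z|^2 = 2.6431
Iter 3: z = 2.0526 + -1.5974i, |z|^2 = 6.7650
Escaped at iteration 3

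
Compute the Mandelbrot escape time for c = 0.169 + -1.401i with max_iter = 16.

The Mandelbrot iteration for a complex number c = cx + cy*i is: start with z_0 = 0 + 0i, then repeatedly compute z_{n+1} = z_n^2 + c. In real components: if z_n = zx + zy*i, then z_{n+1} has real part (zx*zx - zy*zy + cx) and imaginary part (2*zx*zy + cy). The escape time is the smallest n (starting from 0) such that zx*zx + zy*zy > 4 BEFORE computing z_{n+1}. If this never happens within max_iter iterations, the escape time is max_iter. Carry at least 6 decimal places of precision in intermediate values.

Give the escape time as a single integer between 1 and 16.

Answer: 2

Derivation:
z_0 = 0 + 0i, c = 0.1690 + -1.4010i
Iter 1: z = 0.1690 + -1.4010i, |z|^2 = 1.9914
Iter 2: z = -1.7652 + -1.8745i, |z|^2 = 6.6300
Escaped at iteration 2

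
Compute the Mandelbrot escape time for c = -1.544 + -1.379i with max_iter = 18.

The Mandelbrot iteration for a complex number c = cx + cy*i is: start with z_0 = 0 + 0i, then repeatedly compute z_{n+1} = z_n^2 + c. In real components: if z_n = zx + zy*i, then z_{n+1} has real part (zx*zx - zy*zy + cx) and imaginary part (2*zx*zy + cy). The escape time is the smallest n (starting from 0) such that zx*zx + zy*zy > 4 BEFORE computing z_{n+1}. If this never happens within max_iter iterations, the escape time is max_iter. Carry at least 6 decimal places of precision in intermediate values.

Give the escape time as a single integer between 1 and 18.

Answer: 1

Derivation:
z_0 = 0 + 0i, c = -1.5440 + -1.3790i
Iter 1: z = -1.5440 + -1.3790i, |z|^2 = 4.2856
Escaped at iteration 1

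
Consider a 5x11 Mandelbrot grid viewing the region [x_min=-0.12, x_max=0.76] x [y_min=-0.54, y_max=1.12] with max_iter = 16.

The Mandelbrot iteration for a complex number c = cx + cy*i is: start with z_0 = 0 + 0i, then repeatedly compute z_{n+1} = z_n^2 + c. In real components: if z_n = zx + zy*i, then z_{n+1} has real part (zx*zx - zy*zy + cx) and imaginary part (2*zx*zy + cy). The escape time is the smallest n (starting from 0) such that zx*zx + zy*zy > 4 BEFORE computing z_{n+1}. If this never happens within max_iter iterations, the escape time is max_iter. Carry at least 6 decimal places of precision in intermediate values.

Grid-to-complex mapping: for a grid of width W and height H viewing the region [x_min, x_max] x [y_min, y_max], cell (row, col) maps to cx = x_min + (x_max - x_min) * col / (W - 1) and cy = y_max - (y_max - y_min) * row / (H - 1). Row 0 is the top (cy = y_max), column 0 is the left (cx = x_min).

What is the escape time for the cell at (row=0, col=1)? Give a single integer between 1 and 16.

Answer: 4

Derivation:
z_0 = 0 + 0i, c = 0.1000 + 1.1200i
Iter 1: z = 0.1000 + 1.1200i, |z|^2 = 1.2644
Iter 2: z = -1.1444 + 1.3440i, |z|^2 = 3.1160
Iter 3: z = -0.3967 + -1.9561i, |z|^2 = 3.9839
Iter 4: z = -3.5692 + 2.6719i, |z|^2 = 19.8782
Escaped at iteration 4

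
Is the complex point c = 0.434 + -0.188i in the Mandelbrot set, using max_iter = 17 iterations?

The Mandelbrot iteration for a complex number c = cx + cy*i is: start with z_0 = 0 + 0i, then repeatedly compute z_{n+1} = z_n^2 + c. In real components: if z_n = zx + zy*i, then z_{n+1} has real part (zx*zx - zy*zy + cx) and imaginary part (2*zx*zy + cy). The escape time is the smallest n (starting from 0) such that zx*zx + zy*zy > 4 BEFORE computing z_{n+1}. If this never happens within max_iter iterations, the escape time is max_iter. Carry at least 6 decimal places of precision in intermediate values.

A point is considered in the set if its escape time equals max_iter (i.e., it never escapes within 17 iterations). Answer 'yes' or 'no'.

Answer: no

Derivation:
z_0 = 0 + 0i, c = 0.4340 + -0.1880i
Iter 1: z = 0.4340 + -0.1880i, |z|^2 = 0.2237
Iter 2: z = 0.5870 + -0.3512i, |z|^2 = 0.4679
Iter 3: z = 0.6553 + -0.6003i, |z|^2 = 0.7897
Iter 4: z = 0.5030 + -0.9747i, |z|^2 = 1.2030
Iter 5: z = -0.2630 + -1.1685i, |z|^2 = 1.4347
Iter 6: z = -0.8623 + 0.4267i, |z|^2 = 0.9256
Iter 7: z = 0.9955 + -0.9239i, |z|^2 = 1.8446
Iter 8: z = 0.5714 + -2.0275i, |z|^2 = 4.4371
Escaped at iteration 8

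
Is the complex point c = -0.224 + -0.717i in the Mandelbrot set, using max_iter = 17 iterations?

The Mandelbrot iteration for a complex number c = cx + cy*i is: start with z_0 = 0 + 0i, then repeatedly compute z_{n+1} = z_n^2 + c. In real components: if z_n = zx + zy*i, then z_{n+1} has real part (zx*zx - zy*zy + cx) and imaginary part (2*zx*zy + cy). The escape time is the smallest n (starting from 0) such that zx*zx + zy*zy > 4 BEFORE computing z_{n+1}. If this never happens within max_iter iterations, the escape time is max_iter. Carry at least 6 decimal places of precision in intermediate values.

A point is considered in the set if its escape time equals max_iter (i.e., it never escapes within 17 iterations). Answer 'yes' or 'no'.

z_0 = 0 + 0i, c = -0.2240 + -0.7170i
Iter 1: z = -0.2240 + -0.7170i, |z|^2 = 0.5643
Iter 2: z = -0.6879 + -0.3958i, |z|^2 = 0.6299
Iter 3: z = 0.0926 + -0.1725i, |z|^2 = 0.0383
Iter 4: z = -0.2452 + -0.7489i, |z|^2 = 0.6210
Iter 5: z = -0.7248 + -0.3498i, |z|^2 = 0.6477
Iter 6: z = 0.1790 + -0.2100i, |z|^2 = 0.0761
Iter 7: z = -0.2361 + -0.7922i, |z|^2 = 0.6833
Iter 8: z = -0.7958 + -0.3430i, |z|^2 = 0.7510
Iter 9: z = 0.2917 + -0.1711i, |z|^2 = 0.1143
Iter 10: z = -0.1682 + -0.8168i, |z|^2 = 0.6954
Iter 11: z = -0.8629 + -0.4422i, |z|^2 = 0.9401
Iter 12: z = 0.3250 + 0.0462i, |z|^2 = 0.1077
Iter 13: z = -0.1205 + -0.6870i, |z|^2 = 0.4865
Iter 14: z = -0.6814 + -0.5514i, |z|^2 = 0.7683
Iter 15: z = -0.0637 + 0.0344i, |z|^2 = 0.0052
Iter 16: z = -0.2211 + -0.7214i, |z|^2 = 0.5693
Did not escape in 17 iterations → in set

Answer: yes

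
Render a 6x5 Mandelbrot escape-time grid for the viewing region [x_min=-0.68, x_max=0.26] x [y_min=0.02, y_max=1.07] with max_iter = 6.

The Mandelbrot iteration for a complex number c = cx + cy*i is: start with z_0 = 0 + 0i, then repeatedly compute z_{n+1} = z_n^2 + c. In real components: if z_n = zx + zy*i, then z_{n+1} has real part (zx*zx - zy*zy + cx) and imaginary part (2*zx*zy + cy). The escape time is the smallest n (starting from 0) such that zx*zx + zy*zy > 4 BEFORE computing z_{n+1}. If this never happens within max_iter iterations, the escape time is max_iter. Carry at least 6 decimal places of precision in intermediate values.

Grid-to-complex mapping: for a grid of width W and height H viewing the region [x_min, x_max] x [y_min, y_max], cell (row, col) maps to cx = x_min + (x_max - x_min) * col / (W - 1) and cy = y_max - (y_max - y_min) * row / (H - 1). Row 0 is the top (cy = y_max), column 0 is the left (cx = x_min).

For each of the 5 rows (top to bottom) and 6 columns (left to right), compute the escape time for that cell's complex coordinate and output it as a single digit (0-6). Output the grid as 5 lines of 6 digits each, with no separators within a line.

(row=0, col=0): c = -0.6800 + 1.0700i → escape time 3
(row=0, col=1): c = -0.4920 + 1.0700i → escape time 4
(row=0, col=2): c = -0.3040 + 1.0700i → escape time 5
(row=0, col=3): c = -0.1160 + 1.0700i → escape time 6
(row=0, col=4): c = 0.0720 + 1.0700i → escape time 4
(row=0, col=5): c = 0.2600 + 1.0700i → escape time 3
(row=1, col=0): c = -0.6800 + 0.8075i → escape time 4
(row=1, col=1): c = -0.4920 + 0.8075i → escape time 5
(row=1, col=2): c = -0.3040 + 0.8075i → escape time 6
(row=1, col=3): c = -0.1160 + 0.8075i → escape time 6
(row=1, col=4): c = 0.0720 + 0.8075i → escape time 6
(row=1, col=5): c = 0.2600 + 0.8075i → escape time 5
(row=2, col=0): c = -0.6800 + 0.5450i → escape time 6
(row=2, col=1): c = -0.4920 + 0.5450i → escape time 6
(row=2, col=2): c = -0.3040 + 0.5450i → escape time 6
(row=2, col=3): c = -0.1160 + 0.5450i → escape time 6
(row=2, col=4): c = 0.0720 + 0.5450i → escape time 6
(row=2, col=5): c = 0.2600 + 0.5450i → escape time 6
(row=3, col=0): c = -0.6800 + 0.2825i → escape time 6
(row=3, col=1): c = -0.4920 + 0.2825i → escape time 6
(row=3, col=2): c = -0.3040 + 0.2825i → escape time 6
(row=3, col=3): c = -0.1160 + 0.2825i → escape time 6
(row=3, col=4): c = 0.0720 + 0.2825i → escape time 6
(row=3, col=5): c = 0.2600 + 0.2825i → escape time 6
(row=4, col=0): c = -0.6800 + 0.0200i → escape time 6
(row=4, col=1): c = -0.4920 + 0.0200i → escape time 6
(row=4, col=2): c = -0.3040 + 0.0200i → escape time 6
(row=4, col=3): c = -0.1160 + 0.0200i → escape time 6
(row=4, col=4): c = 0.0720 + 0.0200i → escape time 6
(row=4, col=5): c = 0.2600 + 0.0200i → escape time 6

Answer: 345643
456665
666666
666666
666666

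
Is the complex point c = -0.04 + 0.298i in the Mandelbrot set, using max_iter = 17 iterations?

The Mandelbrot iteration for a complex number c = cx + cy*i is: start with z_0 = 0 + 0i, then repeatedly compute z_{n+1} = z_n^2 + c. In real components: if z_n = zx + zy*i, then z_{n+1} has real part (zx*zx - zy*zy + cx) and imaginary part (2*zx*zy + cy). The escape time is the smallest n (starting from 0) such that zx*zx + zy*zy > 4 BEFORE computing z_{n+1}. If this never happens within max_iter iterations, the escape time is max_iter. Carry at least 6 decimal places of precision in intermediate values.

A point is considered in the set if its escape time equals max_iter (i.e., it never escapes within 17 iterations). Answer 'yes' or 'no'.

z_0 = 0 + 0i, c = -0.0400 + 0.2980i
Iter 1: z = -0.0400 + 0.2980i, |z|^2 = 0.0904
Iter 2: z = -0.1272 + 0.2742i, |z|^2 = 0.0913
Iter 3: z = -0.0990 + 0.2283i, |z|^2 = 0.0619
Iter 4: z = -0.0823 + 0.2528i, |z|^2 = 0.0707
Iter 5: z = -0.0971 + 0.2564i, |z|^2 = 0.0752
Iter 6: z = -0.0963 + 0.2482i, |z|^2 = 0.0709
Iter 7: z = -0.0923 + 0.2502i, |z|^2 = 0.0711
Iter 8: z = -0.0941 + 0.2518i, |z|^2 = 0.0723
Iter 9: z = -0.0946 + 0.2506i, |z|^2 = 0.0718
Iter 10: z = -0.0939 + 0.2506i, |z|^2 = 0.0716
Iter 11: z = -0.0940 + 0.2510i, |z|^2 = 0.0718
Iter 12: z = -0.0941 + 0.2508i, |z|^2 = 0.0718
Iter 13: z = -0.0941 + 0.2508i, |z|^2 = 0.0717
Iter 14: z = -0.0940 + 0.2508i, |z|^2 = 0.0718
Iter 15: z = -0.0941 + 0.2508i, |z|^2 = 0.0718
Iter 16: z = -0.0941 + 0.2508i, |z|^2 = 0.0718
Did not escape in 17 iterations → in set

Answer: yes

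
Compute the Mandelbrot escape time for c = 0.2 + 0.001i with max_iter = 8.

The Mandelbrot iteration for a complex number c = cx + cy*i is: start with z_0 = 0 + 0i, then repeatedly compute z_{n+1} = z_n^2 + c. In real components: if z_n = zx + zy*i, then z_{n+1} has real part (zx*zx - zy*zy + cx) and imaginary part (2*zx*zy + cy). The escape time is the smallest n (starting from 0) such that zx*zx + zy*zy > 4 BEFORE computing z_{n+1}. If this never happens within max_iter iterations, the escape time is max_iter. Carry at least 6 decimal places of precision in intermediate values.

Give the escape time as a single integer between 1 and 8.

z_0 = 0 + 0i, c = 0.2000 + 0.0010i
Iter 1: z = 0.2000 + 0.0010i, |z|^2 = 0.0400
Iter 2: z = 0.2400 + 0.0014i, |z|^2 = 0.0576
Iter 3: z = 0.2576 + 0.0017i, |z|^2 = 0.0664
Iter 4: z = 0.2664 + 0.0019i, |z|^2 = 0.0709
Iter 5: z = 0.2709 + 0.0020i, |z|^2 = 0.0734
Iter 6: z = 0.2734 + 0.0021i, |z|^2 = 0.0748
Iter 7: z = 0.2747 + 0.0021i, |z|^2 = 0.0755

Answer: 8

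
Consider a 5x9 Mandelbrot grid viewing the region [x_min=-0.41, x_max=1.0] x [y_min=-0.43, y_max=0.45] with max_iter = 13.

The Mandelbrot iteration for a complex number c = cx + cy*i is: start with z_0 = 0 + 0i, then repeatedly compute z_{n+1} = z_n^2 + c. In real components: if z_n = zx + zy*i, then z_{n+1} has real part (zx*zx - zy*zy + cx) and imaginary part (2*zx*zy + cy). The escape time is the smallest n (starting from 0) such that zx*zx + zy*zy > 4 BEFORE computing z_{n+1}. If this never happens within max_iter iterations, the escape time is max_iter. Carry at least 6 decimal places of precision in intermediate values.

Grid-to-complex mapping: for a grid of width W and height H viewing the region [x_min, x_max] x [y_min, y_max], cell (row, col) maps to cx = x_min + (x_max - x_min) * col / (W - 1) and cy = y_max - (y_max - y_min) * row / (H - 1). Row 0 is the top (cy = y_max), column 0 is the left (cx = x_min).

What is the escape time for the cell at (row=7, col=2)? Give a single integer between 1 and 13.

z_0 = 0 + 0i, c = 0.2950 + -0.3200i
Iter 1: z = 0.2950 + -0.3200i, |z|^2 = 0.1894
Iter 2: z = 0.2796 + -0.5088i, |z|^2 = 0.3371
Iter 3: z = 0.1143 + -0.6045i, |z|^2 = 0.3785
Iter 4: z = -0.0574 + -0.4582i, |z|^2 = 0.2133
Iter 5: z = 0.0883 + -0.2674i, |z|^2 = 0.0793
Iter 6: z = 0.2313 + -0.3672i, |z|^2 = 0.1884
Iter 7: z = 0.2136 + -0.4899i, |z|^2 = 0.2856
Iter 8: z = 0.1006 + -0.5293i, |z|^2 = 0.2903
Iter 9: z = 0.0250 + -0.4266i, |z|^2 = 0.1826
Iter 10: z = 0.1137 + -0.3413i, |z|^2 = 0.1294
Iter 11: z = 0.1914 + -0.3976i, |z|^2 = 0.1947
Iter 12: z = 0.1736 + -0.4722i, |z|^2 = 0.2531

Answer: 13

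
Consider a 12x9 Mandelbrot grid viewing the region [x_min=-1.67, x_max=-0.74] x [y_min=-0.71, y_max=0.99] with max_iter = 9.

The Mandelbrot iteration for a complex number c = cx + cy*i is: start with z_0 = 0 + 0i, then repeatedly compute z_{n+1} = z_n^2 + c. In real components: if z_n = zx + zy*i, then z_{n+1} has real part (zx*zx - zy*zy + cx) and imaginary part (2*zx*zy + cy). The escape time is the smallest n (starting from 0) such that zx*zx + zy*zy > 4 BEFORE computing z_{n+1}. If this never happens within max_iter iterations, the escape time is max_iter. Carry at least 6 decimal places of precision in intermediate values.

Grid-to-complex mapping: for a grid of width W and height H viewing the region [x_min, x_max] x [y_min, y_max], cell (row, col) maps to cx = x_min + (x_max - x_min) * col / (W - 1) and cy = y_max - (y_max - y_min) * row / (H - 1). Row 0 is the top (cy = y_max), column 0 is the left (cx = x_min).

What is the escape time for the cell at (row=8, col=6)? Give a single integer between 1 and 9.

Answer: 3

Derivation:
z_0 = 0 + 0i, c = -1.1627 + -0.7100i
Iter 1: z = -1.1627 + -0.7100i, |z|^2 = 1.8560
Iter 2: z = -0.3149 + 0.9411i, |z|^2 = 0.9848
Iter 3: z = -1.9492 + -1.3027i, |z|^2 = 5.4963
Escaped at iteration 3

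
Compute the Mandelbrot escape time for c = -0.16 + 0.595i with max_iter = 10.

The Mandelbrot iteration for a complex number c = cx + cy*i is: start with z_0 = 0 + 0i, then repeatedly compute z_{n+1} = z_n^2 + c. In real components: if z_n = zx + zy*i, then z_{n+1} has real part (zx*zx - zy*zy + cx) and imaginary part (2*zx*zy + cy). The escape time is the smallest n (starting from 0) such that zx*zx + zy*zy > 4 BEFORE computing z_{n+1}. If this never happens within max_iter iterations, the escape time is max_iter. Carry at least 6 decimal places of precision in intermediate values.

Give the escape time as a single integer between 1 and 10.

z_0 = 0 + 0i, c = -0.1600 + 0.5950i
Iter 1: z = -0.1600 + 0.5950i, |z|^2 = 0.3796
Iter 2: z = -0.4884 + 0.4046i, |z|^2 = 0.4023
Iter 3: z = -0.0851 + 0.1998i, |z|^2 = 0.0472
Iter 4: z = -0.1927 + 0.5610i, |z|^2 = 0.3518
Iter 5: z = -0.4376 + 0.3788i, |z|^2 = 0.3350
Iter 6: z = -0.1120 + 0.2634i, |z|^2 = 0.0820
Iter 7: z = -0.2169 + 0.5360i, |z|^2 = 0.3343
Iter 8: z = -0.4002 + 0.3626i, |z|^2 = 0.2916
Iter 9: z = -0.1313 + 0.3048i, |z|^2 = 0.1101

Answer: 10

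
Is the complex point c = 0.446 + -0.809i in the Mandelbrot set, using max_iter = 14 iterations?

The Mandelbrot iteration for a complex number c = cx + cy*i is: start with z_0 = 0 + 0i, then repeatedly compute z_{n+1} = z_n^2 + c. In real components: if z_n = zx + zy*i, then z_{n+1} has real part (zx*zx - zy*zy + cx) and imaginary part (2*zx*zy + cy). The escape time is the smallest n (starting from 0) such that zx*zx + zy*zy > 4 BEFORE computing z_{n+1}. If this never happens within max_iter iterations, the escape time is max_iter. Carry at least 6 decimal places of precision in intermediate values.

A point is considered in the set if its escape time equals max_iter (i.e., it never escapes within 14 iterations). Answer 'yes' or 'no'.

Answer: no

Derivation:
z_0 = 0 + 0i, c = 0.4460 + -0.8090i
Iter 1: z = 0.4460 + -0.8090i, |z|^2 = 0.8534
Iter 2: z = -0.0096 + -1.5306i, |z|^2 = 2.3429
Iter 3: z = -1.8967 + -0.7797i, |z|^2 = 4.2055
Escaped at iteration 3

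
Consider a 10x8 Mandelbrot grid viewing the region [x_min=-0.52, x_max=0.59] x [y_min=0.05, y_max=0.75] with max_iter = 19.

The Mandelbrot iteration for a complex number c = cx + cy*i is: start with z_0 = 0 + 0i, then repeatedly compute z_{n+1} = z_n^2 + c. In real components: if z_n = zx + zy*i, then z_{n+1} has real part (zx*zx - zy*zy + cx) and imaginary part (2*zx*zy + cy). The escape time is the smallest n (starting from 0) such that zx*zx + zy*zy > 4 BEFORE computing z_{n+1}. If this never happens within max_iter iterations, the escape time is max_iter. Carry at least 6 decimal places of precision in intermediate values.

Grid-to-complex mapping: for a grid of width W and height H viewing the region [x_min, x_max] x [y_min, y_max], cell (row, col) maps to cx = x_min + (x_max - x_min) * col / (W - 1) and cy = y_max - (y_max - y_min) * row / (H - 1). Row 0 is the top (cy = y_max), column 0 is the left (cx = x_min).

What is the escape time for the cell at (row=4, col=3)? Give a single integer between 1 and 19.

z_0 = 0 + 0i, c = -0.1500 + 0.3500i
Iter 1: z = -0.1500 + 0.3500i, |z|^2 = 0.1450
Iter 2: z = -0.2500 + 0.2450i, |z|^2 = 0.1225
Iter 3: z = -0.1475 + 0.2275i, |z|^2 = 0.0735
Iter 4: z = -0.1800 + 0.2829i, |z|^2 = 0.1124
Iter 5: z = -0.1976 + 0.2482i, |z|^2 = 0.1006
Iter 6: z = -0.1725 + 0.2519i, |z|^2 = 0.0932
Iter 7: z = -0.1837 + 0.2631i, |z|^2 = 0.1030
Iter 8: z = -0.1855 + 0.2534i, |z|^2 = 0.0986
Iter 9: z = -0.1798 + 0.2560i, |z|^2 = 0.0979
Iter 10: z = -0.1832 + 0.2579i, |z|^2 = 0.1001
Iter 11: z = -0.1830 + 0.2555i, |z|^2 = 0.0987
Iter 12: z = -0.1818 + 0.2565i, |z|^2 = 0.0988
Iter 13: z = -0.1828 + 0.2567i, |z|^2 = 0.0993
Iter 14: z = -0.1825 + 0.2562i, |z|^2 = 0.0989
Iter 15: z = -0.1823 + 0.2565i, |z|^2 = 0.0990
Iter 16: z = -0.1826 + 0.2565i, |z|^2 = 0.0991
Iter 17: z = -0.1825 + 0.2564i, |z|^2 = 0.0990
Iter 18: z = -0.1824 + 0.2565i, |z|^2 = 0.0990

Answer: 19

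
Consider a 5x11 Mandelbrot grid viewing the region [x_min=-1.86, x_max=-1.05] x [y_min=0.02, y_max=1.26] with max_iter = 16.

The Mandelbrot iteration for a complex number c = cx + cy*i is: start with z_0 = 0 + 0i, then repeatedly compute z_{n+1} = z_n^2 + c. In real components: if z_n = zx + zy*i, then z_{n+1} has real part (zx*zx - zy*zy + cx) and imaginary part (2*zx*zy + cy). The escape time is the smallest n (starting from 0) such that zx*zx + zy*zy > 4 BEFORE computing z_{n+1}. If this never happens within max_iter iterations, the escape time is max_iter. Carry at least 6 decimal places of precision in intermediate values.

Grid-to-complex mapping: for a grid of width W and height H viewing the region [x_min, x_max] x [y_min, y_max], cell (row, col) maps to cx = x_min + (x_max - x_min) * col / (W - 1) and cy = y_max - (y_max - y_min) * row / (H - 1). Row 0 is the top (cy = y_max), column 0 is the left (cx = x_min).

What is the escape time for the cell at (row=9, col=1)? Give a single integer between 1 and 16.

z_0 = 0 + 0i, c = -1.6575 + 0.1440i
Iter 1: z = -1.6575 + 0.1440i, |z|^2 = 2.7680
Iter 2: z = 1.0691 + -0.3334i, |z|^2 = 1.2540
Iter 3: z = -0.6257 + -0.5688i, |z|^2 = 0.7150
Iter 4: z = -1.5895 + 0.8558i, |z|^2 = 3.2588
Iter 5: z = 0.1366 + -2.5765i, |z|^2 = 6.6569
Escaped at iteration 5

Answer: 5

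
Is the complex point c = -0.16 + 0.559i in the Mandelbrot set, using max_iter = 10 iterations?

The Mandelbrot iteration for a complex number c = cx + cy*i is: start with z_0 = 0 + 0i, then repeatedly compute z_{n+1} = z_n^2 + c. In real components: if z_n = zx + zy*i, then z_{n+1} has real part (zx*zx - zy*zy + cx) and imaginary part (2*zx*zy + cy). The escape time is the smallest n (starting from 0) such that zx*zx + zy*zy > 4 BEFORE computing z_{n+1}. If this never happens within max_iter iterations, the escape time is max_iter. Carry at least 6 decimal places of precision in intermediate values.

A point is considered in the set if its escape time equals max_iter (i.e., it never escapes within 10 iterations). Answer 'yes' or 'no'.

z_0 = 0 + 0i, c = -0.1600 + 0.5590i
Iter 1: z = -0.1600 + 0.5590i, |z|^2 = 0.3381
Iter 2: z = -0.4469 + 0.3801i, |z|^2 = 0.3442
Iter 3: z = -0.1048 + 0.2193i, |z|^2 = 0.0591
Iter 4: z = -0.1971 + 0.5130i, |z|^2 = 0.3021
Iter 5: z = -0.3844 + 0.3568i, |z|^2 = 0.2750
Iter 6: z = -0.1395 + 0.2847i, |z|^2 = 0.1005
Iter 7: z = -0.2216 + 0.4795i, |z|^2 = 0.2791
Iter 8: z = -0.3408 + 0.3465i, |z|^2 = 0.2362
Iter 9: z = -0.1639 + 0.3228i, |z|^2 = 0.1311
Did not escape in 10 iterations → in set

Answer: yes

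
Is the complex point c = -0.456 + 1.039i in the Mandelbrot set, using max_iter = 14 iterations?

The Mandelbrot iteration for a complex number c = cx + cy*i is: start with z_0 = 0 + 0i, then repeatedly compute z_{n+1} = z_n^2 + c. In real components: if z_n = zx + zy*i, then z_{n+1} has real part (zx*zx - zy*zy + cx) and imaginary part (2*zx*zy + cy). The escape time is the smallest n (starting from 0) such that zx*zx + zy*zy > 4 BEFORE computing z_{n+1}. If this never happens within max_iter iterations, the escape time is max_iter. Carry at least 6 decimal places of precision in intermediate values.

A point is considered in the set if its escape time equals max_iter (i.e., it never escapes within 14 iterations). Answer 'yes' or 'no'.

z_0 = 0 + 0i, c = -0.4560 + 1.0390i
Iter 1: z = -0.4560 + 1.0390i, |z|^2 = 1.2875
Iter 2: z = -1.3276 + 0.0914i, |z|^2 = 1.7708
Iter 3: z = 1.2981 + 0.7962i, |z|^2 = 2.3191
Iter 4: z = 0.5951 + 3.1062i, |z|^2 = 10.0028
Escaped at iteration 4

Answer: no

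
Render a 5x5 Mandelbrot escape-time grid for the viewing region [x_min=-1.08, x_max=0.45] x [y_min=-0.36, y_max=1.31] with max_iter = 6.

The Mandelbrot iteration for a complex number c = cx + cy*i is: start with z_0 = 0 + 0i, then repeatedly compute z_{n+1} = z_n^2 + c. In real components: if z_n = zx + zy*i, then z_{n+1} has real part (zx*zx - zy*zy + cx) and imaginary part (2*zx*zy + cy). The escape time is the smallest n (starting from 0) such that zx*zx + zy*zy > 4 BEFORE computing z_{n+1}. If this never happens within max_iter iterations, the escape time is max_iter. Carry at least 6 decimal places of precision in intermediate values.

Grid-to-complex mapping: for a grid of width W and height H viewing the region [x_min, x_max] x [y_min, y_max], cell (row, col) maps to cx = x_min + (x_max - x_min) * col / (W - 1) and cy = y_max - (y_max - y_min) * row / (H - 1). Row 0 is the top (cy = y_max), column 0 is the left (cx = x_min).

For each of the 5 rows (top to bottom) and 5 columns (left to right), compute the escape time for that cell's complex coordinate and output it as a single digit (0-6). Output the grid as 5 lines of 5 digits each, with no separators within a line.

Answer: 23322
34663
56666
66666
66666

Derivation:
(row=0, col=0): c = -1.0800 + 1.3100i → escape time 2
(row=0, col=1): c = -0.6975 + 1.3100i → escape time 3
(row=0, col=2): c = -0.3150 + 1.3100i → escape time 3
(row=0, col=3): c = 0.0675 + 1.3100i → escape time 2
(row=0, col=4): c = 0.4500 + 1.3100i → escape time 2
(row=1, col=0): c = -1.0800 + 0.8925i → escape time 3
(row=1, col=1): c = -0.6975 + 0.8925i → escape time 4
(row=1, col=2): c = -0.3150 + 0.8925i → escape time 6
(row=1, col=3): c = 0.0675 + 0.8925i → escape time 6
(row=1, col=4): c = 0.4500 + 0.8925i → escape time 3
(row=2, col=0): c = -1.0800 + 0.4750i → escape time 5
(row=2, col=1): c = -0.6975 + 0.4750i → escape time 6
(row=2, col=2): c = -0.3150 + 0.4750i → escape time 6
(row=2, col=3): c = 0.0675 + 0.4750i → escape time 6
(row=2, col=4): c = 0.4500 + 0.4750i → escape time 6
(row=3, col=0): c = -1.0800 + 0.0575i → escape time 6
(row=3, col=1): c = -0.6975 + 0.0575i → escape time 6
(row=3, col=2): c = -0.3150 + 0.0575i → escape time 6
(row=3, col=3): c = 0.0675 + 0.0575i → escape time 6
(row=3, col=4): c = 0.4500 + 0.0575i → escape time 6
(row=4, col=0): c = -1.0800 + -0.3600i → escape time 6
(row=4, col=1): c = -0.6975 + -0.3600i → escape time 6
(row=4, col=2): c = -0.3150 + -0.3600i → escape time 6
(row=4, col=3): c = 0.0675 + -0.3600i → escape time 6
(row=4, col=4): c = 0.4500 + -0.3600i → escape time 6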